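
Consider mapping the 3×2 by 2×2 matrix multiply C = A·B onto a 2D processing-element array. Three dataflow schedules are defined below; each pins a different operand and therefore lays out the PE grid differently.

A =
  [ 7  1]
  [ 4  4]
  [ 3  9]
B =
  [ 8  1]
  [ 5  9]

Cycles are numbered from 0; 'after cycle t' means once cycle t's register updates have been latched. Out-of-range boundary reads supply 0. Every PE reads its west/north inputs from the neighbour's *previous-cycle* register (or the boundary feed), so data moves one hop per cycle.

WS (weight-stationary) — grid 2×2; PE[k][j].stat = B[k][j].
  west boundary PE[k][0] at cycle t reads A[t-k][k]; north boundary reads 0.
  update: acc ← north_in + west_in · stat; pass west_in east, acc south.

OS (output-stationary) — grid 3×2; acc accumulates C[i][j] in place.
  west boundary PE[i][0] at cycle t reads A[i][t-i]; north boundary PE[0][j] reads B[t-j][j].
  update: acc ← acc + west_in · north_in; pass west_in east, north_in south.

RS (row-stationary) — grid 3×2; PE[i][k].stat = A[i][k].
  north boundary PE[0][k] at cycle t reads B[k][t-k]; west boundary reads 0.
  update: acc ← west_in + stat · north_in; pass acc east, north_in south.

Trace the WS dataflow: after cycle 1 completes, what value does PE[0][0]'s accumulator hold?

PE[0][0].acc = 32

WS (2×2). Following PE[0][0] plus its west/north inputs:
  [0] (0,0) acc=56 (h:7 v:56)
  [1] (0,0) acc=32 (h:4 v:32)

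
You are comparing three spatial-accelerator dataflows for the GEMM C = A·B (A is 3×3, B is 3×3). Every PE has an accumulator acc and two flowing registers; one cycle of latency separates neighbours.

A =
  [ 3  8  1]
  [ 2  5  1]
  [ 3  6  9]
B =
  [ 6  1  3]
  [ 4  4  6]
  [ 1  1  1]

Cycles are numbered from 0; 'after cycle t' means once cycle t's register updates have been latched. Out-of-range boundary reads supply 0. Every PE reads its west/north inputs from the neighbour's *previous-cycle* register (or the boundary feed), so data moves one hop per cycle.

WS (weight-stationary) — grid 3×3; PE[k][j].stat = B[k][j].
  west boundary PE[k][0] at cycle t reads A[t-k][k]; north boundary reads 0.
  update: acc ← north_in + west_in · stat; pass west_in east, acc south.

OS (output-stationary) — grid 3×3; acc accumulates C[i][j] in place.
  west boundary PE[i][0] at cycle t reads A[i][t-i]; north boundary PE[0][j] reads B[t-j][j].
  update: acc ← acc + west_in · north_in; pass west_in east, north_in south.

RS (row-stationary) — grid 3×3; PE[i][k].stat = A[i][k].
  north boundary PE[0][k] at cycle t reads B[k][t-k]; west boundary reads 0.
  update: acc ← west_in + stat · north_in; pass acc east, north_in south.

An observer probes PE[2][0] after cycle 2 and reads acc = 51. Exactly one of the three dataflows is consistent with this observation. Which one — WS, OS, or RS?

dataflow = WS

— WS: 3×3; PE[2][0] trace:
  t=0 PE[2][0]: acc=0 h=0 v=0
  t=1 PE[2][0]: acc=0 h=0 v=0
  t=2 PE[2][0]: acc=51 h=1 v=51
— OS: 3×3; PE[2][0] trace:
  t=0 PE[2][0]: acc=0 h=0 v=0
  t=1 PE[2][0]: acc=0 h=0 v=0
  t=2 PE[2][0]: acc=18 h=3 v=6
— RS: 3×3; PE[2][0] trace:
  t=0 PE[2][0]: acc=0 h=0 v=0
  t=1 PE[2][0]: acc=0 h=0 v=0
  t=2 PE[2][0]: acc=18 h=18 v=6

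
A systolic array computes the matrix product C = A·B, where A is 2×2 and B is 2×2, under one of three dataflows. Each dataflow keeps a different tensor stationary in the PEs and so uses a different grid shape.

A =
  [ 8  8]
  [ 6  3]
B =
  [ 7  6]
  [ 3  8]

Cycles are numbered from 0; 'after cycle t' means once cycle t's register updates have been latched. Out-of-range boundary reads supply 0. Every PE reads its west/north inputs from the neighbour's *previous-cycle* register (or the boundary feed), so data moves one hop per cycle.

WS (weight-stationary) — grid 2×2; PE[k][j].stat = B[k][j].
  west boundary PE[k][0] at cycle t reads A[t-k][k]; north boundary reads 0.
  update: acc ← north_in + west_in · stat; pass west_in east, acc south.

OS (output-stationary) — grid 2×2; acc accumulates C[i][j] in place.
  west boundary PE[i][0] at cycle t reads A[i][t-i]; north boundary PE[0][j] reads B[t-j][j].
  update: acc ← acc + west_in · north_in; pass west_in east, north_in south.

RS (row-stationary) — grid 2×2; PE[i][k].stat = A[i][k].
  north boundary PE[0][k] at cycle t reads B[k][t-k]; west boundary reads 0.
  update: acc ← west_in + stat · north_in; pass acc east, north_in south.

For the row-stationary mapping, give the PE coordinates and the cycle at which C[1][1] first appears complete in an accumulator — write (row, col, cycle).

RS — PE[1][1] is where C[1][1] collects:
  @0  [1,1]  acc 0  |  →0  ↓0
  @1  [1,1]  acc 0  |  →0  ↓0
  @2  [1,1]  acc 51  |  →51  ↓3
  @3  [1,1]  acc 60  |  →60  ↓8

(row, col, cycle) = (1, 1, 3)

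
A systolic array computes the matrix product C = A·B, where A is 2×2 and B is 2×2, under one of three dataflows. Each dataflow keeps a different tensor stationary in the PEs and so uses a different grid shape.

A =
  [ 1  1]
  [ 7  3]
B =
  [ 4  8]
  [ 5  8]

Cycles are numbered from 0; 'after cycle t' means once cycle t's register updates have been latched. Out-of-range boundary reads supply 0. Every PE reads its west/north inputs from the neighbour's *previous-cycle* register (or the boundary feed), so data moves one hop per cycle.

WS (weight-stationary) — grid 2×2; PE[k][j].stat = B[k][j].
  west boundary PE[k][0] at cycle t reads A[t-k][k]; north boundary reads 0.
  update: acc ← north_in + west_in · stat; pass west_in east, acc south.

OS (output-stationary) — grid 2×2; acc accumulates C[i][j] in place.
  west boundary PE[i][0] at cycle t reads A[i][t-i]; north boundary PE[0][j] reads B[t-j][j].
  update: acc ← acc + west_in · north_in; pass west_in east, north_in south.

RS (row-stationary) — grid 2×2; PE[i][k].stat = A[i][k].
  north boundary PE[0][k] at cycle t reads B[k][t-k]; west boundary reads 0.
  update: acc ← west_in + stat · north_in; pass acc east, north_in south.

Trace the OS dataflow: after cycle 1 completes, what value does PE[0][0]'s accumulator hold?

OS 2×2: PE[0][0] cycle-by-cycle (with neighbour feeds):
  t=0 PE[0][0]: acc=4 h=1 v=4
  t=1 PE[0][0]: acc=9 h=1 v=5

PE[0][0].acc = 9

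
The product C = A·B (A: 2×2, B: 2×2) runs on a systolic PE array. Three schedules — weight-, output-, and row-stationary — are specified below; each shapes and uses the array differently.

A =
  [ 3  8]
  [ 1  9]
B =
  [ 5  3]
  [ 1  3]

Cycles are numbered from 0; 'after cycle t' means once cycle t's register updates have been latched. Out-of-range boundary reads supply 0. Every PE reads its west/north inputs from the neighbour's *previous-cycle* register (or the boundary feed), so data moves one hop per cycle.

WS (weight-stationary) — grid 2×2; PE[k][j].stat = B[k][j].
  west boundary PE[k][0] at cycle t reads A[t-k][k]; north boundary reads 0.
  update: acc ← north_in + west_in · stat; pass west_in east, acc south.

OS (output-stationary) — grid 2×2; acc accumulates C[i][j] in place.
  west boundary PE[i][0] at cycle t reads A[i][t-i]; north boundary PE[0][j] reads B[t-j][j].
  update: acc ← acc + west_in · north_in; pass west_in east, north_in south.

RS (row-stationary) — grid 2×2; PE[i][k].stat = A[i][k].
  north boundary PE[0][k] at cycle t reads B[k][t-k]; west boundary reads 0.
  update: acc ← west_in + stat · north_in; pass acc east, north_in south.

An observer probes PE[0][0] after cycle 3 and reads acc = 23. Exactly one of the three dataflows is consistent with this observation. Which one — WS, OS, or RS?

dataflow = OS

WS (2×2 grid), PE[0][0]:
  cycle 0: PE[0][0] → acc 15, east 3, south 15
  cycle 1: PE[0][0] → acc 5, east 1, south 5
  cycle 2: PE[0][0] → acc 0, east 0, south 0
  cycle 3: PE[0][0] → acc 0, east 0, south 0
OS (2×2 grid), PE[0][0]:
  cycle 0: PE[0][0] → acc 15, east 3, south 5
  cycle 1: PE[0][0] → acc 23, east 8, south 1
  cycle 2: PE[0][0] → acc 23, east 0, south 0
  cycle 3: PE[0][0] → acc 23, east 0, south 0
RS (2×2 grid), PE[0][0]:
  cycle 0: PE[0][0] → acc 15, east 15, south 5
  cycle 1: PE[0][0] → acc 9, east 9, south 3
  cycle 2: PE[0][0] → acc 0, east 0, south 0
  cycle 3: PE[0][0] → acc 0, east 0, south 0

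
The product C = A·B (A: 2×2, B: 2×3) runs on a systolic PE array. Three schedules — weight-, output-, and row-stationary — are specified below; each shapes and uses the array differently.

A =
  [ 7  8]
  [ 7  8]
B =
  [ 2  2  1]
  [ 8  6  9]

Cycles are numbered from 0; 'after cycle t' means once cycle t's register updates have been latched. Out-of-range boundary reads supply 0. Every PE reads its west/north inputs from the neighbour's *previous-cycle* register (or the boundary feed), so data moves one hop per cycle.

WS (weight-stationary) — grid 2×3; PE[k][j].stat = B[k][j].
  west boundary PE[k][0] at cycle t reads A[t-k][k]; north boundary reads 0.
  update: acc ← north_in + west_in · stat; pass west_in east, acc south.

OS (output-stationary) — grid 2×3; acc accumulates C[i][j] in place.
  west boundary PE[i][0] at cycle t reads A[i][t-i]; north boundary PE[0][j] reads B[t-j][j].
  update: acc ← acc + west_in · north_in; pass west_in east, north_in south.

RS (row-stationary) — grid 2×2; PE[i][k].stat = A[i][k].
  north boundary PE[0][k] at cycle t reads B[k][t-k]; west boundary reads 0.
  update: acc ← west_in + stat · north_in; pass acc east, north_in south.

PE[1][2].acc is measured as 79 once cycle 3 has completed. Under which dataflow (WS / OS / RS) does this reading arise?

dataflow = WS

— WS: 2×3; PE[1][2] trace:
  @0  [1,2]  acc 0  |  →0  ↓0
  @1  [1,2]  acc 0  |  →0  ↓0
  @2  [1,2]  acc 0  |  →0  ↓0
  @3  [1,2]  acc 79  |  →8  ↓79
— OS: 2×3; PE[1][2] trace:
  @0  [1,2]  acc 0  |  →0  ↓0
  @1  [1,2]  acc 0  |  →0  ↓0
  @2  [1,2]  acc 0  |  →0  ↓0
  @3  [1,2]  acc 7  |  →7  ↓1
RS (2×2): PE[1][2] does not exist.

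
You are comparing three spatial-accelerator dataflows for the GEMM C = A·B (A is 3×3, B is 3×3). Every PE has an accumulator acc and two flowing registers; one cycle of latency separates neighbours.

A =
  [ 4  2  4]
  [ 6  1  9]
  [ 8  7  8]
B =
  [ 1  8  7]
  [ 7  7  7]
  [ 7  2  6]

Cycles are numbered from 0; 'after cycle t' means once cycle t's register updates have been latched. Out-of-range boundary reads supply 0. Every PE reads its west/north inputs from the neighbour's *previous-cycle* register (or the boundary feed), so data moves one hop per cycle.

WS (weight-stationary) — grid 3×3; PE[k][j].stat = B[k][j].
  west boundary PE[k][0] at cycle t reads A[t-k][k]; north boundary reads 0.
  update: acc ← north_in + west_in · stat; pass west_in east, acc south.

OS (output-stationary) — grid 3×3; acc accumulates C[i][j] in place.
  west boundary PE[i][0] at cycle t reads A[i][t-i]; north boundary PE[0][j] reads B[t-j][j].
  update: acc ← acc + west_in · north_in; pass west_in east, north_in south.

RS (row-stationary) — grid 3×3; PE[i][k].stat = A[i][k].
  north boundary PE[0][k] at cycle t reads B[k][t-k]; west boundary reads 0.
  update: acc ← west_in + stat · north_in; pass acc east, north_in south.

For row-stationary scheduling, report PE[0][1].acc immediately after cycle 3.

RS on a 3×3 grid — tracing PE[0][1] and its feeders:
  step 0 · PE0,0: acc=4; fwd→4 fwd↓1
  step 0 · PE0,1: acc=0; fwd→0 fwd↓0
  step 1 · PE0,0: acc=32; fwd→32 fwd↓8
  step 1 · PE0,1: acc=18; fwd→18 fwd↓7
  step 2 · PE0,0: acc=28; fwd→28 fwd↓7
  step 2 · PE0,1: acc=46; fwd→46 fwd↓7
  step 3 · PE0,0: acc=0; fwd→0 fwd↓0
  step 3 · PE0,1: acc=42; fwd→42 fwd↓7

PE[0][1].acc = 42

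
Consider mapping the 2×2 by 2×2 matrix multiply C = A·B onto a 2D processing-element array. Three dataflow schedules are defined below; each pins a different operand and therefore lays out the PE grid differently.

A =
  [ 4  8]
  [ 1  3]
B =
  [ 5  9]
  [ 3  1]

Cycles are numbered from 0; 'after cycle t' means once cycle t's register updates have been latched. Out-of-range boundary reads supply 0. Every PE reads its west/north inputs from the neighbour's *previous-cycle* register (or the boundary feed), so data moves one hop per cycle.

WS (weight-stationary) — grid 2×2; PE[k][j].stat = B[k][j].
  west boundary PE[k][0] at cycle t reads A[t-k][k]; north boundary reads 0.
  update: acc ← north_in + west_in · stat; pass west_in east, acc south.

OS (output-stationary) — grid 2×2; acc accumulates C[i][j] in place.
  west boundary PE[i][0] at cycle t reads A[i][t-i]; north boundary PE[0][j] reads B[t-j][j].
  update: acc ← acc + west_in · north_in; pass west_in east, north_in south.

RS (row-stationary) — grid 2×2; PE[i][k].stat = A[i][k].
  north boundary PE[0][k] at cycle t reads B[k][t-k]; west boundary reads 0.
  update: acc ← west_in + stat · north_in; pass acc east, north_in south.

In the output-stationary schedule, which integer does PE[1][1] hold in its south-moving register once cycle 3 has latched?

OS 2×2: PE[1][1] cycle-by-cycle (with neighbour feeds):
  @0  [0,1]  acc 0  |  →0  ↓0
  @0  [1,0]  acc 0  |  →0  ↓0
  @0  [1,1]  acc 0  |  →0  ↓0
  @1  [0,1]  acc 36  |  →4  ↓9
  @1  [1,0]  acc 5  |  →1  ↓5
  @1  [1,1]  acc 0  |  →0  ↓0
  @2  [0,1]  acc 44  |  →8  ↓1
  @2  [1,0]  acc 14  |  →3  ↓3
  @2  [1,1]  acc 9  |  →1  ↓9
  @3  [0,1]  acc 44  |  →0  ↓0
  @3  [1,0]  acc 14  |  →0  ↓0
  @3  [1,1]  acc 12  |  →3  ↓1

register = 1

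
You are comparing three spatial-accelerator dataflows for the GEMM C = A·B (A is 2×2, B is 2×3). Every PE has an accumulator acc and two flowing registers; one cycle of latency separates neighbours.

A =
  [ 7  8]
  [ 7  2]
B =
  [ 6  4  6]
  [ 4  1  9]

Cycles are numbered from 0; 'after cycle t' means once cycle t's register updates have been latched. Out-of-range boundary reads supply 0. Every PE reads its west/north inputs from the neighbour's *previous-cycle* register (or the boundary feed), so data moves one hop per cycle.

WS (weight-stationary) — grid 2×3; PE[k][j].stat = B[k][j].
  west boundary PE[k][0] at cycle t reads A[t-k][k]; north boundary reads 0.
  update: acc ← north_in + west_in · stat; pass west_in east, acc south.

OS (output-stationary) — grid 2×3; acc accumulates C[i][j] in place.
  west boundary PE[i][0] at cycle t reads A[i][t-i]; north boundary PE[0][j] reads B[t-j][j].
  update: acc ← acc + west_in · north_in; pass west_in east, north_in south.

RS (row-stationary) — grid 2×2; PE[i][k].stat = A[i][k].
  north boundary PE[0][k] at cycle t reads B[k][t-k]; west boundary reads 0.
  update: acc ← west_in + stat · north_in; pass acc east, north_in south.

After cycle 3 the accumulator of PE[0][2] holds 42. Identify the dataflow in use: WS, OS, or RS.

dataflow = WS

— WS: 2×3; PE[0][2] trace:
  after 0 — PE[0][2] acc=0, pass-E 0, pass-S 0
  after 1 — PE[0][2] acc=0, pass-E 0, pass-S 0
  after 2 — PE[0][2] acc=42, pass-E 7, pass-S 42
  after 3 — PE[0][2] acc=42, pass-E 7, pass-S 42
— OS: 2×3; PE[0][2] trace:
  after 0 — PE[0][2] acc=0, pass-E 0, pass-S 0
  after 1 — PE[0][2] acc=0, pass-E 0, pass-S 0
  after 2 — PE[0][2] acc=42, pass-E 7, pass-S 6
  after 3 — PE[0][2] acc=114, pass-E 8, pass-S 9
— RS: 2×2 array has no PE[0][2].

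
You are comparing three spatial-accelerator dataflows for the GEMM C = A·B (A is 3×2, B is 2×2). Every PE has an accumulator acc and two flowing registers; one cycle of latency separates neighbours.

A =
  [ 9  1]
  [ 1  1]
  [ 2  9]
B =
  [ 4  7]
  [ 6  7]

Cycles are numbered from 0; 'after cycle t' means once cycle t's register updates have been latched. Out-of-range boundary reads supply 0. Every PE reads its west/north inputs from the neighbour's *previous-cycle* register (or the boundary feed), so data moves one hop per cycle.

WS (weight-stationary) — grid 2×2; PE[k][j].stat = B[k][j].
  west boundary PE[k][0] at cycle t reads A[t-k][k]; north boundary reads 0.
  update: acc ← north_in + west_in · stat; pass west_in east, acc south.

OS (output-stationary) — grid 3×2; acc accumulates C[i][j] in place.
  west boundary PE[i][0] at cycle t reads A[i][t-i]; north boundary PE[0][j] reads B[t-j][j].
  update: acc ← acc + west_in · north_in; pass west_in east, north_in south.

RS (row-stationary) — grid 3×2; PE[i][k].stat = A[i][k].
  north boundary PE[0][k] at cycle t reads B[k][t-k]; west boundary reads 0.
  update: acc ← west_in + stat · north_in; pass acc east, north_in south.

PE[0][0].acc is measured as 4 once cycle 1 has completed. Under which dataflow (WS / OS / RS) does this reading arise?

Under WS (2×2), PE[0][0]:
  0: (0,0).acc=36  regs=<9,36>
  1: (0,0).acc=4  regs=<1,4>
Under OS (3×2), PE[0][0]:
  0: (0,0).acc=36  regs=<9,4>
  1: (0,0).acc=42  regs=<1,6>
Under RS (3×2), PE[0][0]:
  0: (0,0).acc=36  regs=<36,4>
  1: (0,0).acc=63  regs=<63,7>

dataflow = WS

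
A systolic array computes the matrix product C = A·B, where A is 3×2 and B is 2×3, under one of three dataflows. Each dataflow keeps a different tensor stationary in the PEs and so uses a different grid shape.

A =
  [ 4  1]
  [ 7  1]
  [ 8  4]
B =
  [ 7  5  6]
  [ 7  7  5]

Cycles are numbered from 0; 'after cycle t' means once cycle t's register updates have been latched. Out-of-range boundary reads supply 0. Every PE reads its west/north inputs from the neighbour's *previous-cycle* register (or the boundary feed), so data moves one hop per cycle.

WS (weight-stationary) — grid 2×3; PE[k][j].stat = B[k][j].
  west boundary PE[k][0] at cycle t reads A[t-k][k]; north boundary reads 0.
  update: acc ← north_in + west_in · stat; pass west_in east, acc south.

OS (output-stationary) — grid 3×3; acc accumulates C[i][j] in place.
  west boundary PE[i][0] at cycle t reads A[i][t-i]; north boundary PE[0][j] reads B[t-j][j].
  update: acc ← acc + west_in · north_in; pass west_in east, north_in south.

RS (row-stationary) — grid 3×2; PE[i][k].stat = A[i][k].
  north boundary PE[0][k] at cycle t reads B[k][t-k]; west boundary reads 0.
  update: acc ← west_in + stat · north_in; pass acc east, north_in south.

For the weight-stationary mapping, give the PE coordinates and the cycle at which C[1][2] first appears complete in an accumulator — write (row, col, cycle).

(row, col, cycle) = (1, 2, 4)

Under WS, C[1][2] lands at PE[1][2]:
  0: (1,2).acc=0  regs=<0,0>
  1: (1,2).acc=0  regs=<0,0>
  2: (1,2).acc=0  regs=<0,0>
  3: (1,2).acc=29  regs=<1,29>
  4: (1,2).acc=47  regs=<1,47>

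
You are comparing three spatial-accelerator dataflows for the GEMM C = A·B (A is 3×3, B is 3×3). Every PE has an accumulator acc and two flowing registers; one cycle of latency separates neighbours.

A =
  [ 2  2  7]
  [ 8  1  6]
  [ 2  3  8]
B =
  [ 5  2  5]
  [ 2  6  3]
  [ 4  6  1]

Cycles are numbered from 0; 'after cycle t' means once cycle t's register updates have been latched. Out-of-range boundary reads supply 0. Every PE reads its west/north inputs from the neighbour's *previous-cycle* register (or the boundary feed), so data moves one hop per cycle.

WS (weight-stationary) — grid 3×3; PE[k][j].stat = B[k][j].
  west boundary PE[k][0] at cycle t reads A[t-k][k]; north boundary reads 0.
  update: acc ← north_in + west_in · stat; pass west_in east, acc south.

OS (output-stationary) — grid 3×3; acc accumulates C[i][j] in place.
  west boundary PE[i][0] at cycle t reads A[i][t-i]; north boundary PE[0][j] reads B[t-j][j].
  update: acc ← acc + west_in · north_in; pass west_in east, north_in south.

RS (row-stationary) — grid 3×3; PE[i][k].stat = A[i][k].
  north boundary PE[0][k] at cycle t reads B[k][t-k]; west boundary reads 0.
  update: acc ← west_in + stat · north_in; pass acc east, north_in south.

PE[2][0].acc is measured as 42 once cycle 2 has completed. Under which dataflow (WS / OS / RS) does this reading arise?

dataflow = WS

WS (3×3 grid), PE[2][0]:
  cycle 0: PE[2][0] → acc 0, east 0, south 0
  cycle 1: PE[2][0] → acc 0, east 0, south 0
  cycle 2: PE[2][0] → acc 42, east 7, south 42
OS (3×3 grid), PE[2][0]:
  cycle 0: PE[2][0] → acc 0, east 0, south 0
  cycle 1: PE[2][0] → acc 0, east 0, south 0
  cycle 2: PE[2][0] → acc 10, east 2, south 5
RS (3×3 grid), PE[2][0]:
  cycle 0: PE[2][0] → acc 0, east 0, south 0
  cycle 1: PE[2][0] → acc 0, east 0, south 0
  cycle 2: PE[2][0] → acc 10, east 10, south 5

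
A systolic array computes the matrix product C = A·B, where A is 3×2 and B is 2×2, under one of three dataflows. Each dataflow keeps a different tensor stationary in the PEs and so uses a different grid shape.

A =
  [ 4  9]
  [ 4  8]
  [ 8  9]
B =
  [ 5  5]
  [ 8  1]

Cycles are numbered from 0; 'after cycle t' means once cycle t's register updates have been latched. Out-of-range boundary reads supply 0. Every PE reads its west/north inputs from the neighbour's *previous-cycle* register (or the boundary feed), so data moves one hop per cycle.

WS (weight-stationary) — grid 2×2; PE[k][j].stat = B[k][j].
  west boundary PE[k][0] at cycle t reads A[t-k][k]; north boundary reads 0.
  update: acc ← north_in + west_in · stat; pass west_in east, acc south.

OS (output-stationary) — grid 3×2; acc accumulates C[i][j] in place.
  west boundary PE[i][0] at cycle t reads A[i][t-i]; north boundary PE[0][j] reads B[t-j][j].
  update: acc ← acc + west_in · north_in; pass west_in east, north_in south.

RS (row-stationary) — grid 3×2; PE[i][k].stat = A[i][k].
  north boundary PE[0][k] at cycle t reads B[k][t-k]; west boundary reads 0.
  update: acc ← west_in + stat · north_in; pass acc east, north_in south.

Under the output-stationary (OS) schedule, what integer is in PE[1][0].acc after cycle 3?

PE[1][0].acc = 84

Tracing OS — 3×2 array, target PE[1][0]:
  @0  [0,0]  acc 20  |  →4  ↓5
  @0  [1,0]  acc 0  |  →0  ↓0
  @1  [0,0]  acc 92  |  →9  ↓8
  @1  [1,0]  acc 20  |  →4  ↓5
  @2  [0,0]  acc 92  |  →0  ↓0
  @2  [1,0]  acc 84  |  →8  ↓8
  @3  [0,0]  acc 92  |  →0  ↓0
  @3  [1,0]  acc 84  |  →0  ↓0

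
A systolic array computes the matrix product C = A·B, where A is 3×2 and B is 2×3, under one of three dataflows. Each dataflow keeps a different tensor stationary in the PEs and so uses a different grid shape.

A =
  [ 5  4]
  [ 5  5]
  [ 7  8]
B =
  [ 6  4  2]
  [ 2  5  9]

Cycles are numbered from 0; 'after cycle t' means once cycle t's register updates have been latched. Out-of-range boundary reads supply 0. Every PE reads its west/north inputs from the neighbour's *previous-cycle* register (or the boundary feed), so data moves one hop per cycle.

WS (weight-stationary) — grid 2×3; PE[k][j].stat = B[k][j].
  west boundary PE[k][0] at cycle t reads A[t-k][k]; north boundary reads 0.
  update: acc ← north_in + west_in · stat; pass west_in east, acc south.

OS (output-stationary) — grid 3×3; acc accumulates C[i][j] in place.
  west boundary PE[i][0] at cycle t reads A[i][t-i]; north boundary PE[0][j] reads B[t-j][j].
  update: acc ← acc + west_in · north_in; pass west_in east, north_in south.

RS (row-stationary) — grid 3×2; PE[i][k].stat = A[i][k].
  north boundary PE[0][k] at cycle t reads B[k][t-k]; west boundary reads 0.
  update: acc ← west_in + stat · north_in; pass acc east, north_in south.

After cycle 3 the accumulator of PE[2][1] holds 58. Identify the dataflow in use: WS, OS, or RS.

— WS: 2×3 array has no PE[2][1].
OS [3×3] PE[2][1] across cycles:
  cycle 0: PE[2][1] → acc 0, east 0, south 0
  cycle 1: PE[2][1] → acc 0, east 0, south 0
  cycle 2: PE[2][1] → acc 0, east 0, south 0
  cycle 3: PE[2][1] → acc 28, east 7, south 4
RS [3×2] PE[2][1] across cycles:
  cycle 0: PE[2][1] → acc 0, east 0, south 0
  cycle 1: PE[2][1] → acc 0, east 0, south 0
  cycle 2: PE[2][1] → acc 0, east 0, south 0
  cycle 3: PE[2][1] → acc 58, east 58, south 2

dataflow = RS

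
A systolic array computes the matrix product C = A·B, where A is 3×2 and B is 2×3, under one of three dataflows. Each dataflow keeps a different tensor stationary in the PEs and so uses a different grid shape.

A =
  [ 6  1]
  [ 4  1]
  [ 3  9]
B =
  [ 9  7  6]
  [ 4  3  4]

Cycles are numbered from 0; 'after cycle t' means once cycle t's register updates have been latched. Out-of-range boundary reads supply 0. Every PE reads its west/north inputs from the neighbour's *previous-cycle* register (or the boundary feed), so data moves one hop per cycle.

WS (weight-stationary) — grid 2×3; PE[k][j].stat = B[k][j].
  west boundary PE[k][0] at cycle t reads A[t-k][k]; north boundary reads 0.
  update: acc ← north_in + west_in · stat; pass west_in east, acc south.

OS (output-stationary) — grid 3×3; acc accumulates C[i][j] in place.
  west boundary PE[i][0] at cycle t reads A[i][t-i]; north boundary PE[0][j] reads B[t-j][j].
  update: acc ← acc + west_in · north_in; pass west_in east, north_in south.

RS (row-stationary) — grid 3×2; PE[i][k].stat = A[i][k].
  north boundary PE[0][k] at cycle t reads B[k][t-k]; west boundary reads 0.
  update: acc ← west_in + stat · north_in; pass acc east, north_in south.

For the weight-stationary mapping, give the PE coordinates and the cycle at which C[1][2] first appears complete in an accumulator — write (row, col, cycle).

(row, col, cycle) = (1, 2, 4)

WS: C[1][2] accumulates in PE[1][2]:
  step 0 · PE1,2: acc=0; fwd→0 fwd↓0
  step 1 · PE1,2: acc=0; fwd→0 fwd↓0
  step 2 · PE1,2: acc=0; fwd→0 fwd↓0
  step 3 · PE1,2: acc=40; fwd→1 fwd↓40
  step 4 · PE1,2: acc=28; fwd→1 fwd↓28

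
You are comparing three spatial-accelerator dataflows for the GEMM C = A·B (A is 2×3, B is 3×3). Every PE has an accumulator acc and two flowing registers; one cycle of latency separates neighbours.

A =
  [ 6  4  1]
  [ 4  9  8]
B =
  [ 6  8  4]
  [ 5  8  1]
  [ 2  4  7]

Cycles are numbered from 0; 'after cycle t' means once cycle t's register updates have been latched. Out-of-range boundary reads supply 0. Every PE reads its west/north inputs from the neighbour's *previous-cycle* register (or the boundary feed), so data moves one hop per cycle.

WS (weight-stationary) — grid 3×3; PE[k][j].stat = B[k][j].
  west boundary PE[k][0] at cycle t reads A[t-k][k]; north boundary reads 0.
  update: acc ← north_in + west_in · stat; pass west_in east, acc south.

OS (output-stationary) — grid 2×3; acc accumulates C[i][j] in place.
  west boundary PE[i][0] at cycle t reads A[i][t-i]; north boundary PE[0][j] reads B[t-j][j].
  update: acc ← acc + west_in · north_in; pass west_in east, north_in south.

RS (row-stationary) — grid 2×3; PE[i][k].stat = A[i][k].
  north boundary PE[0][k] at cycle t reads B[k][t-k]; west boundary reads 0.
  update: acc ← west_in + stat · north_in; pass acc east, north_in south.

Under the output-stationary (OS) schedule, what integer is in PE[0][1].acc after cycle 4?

PE[0][1].acc = 84

OS (2×3). Following PE[0][1] plus its west/north inputs:
  after 0 — PE[0][0] acc=36, pass-E 6, pass-S 6
  after 0 — PE[0][1] acc=0, pass-E 0, pass-S 0
  after 1 — PE[0][0] acc=56, pass-E 4, pass-S 5
  after 1 — PE[0][1] acc=48, pass-E 6, pass-S 8
  after 2 — PE[0][0] acc=58, pass-E 1, pass-S 2
  after 2 — PE[0][1] acc=80, pass-E 4, pass-S 8
  after 3 — PE[0][0] acc=58, pass-E 0, pass-S 0
  after 3 — PE[0][1] acc=84, pass-E 1, pass-S 4
  after 4 — PE[0][0] acc=58, pass-E 0, pass-S 0
  after 4 — PE[0][1] acc=84, pass-E 0, pass-S 0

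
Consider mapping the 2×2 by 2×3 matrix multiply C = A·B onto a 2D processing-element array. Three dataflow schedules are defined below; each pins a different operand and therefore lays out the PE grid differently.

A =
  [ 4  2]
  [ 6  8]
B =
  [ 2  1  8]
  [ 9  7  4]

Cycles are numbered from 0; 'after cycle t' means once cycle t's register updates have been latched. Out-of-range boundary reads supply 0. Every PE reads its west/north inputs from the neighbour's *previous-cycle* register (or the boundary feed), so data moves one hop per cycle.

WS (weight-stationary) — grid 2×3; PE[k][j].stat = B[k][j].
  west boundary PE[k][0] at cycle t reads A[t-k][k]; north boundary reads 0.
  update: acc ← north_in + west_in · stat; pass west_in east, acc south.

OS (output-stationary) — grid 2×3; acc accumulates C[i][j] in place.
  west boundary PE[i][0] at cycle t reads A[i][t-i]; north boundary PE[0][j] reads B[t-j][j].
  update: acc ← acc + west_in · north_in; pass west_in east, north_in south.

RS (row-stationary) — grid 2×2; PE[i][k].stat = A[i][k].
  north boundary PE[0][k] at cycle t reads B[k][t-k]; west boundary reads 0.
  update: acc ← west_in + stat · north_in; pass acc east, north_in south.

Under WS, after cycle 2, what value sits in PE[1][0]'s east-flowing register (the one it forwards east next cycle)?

register = 8

WS (2×3). Following PE[1][0] plus its west/north inputs:
  [0] (0,0) acc=8 (h:4 v:8)
  [0] (1,0) acc=0 (h:0 v:0)
  [1] (0,0) acc=12 (h:6 v:12)
  [1] (1,0) acc=26 (h:2 v:26)
  [2] (0,0) acc=0 (h:0 v:0)
  [2] (1,0) acc=84 (h:8 v:84)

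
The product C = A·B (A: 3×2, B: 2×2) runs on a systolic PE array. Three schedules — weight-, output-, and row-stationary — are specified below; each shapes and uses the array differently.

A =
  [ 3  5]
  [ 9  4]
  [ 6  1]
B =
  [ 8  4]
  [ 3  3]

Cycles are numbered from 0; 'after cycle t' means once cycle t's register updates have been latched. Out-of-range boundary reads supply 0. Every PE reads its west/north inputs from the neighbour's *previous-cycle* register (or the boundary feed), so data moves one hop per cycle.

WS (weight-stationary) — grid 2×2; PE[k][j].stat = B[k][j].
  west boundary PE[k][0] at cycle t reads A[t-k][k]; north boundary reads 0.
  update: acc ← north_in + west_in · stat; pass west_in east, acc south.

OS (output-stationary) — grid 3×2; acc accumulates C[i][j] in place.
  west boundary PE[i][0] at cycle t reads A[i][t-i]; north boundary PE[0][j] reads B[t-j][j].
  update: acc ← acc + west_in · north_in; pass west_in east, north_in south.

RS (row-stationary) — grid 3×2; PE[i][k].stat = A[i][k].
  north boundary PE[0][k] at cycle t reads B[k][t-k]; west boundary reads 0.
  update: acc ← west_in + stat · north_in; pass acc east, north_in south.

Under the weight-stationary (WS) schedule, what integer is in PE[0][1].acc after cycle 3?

WS (2×2). Following PE[0][1] plus its west/north inputs:
  after 0 — PE[0][0] acc=24, pass-E 3, pass-S 24
  after 0 — PE[0][1] acc=0, pass-E 0, pass-S 0
  after 1 — PE[0][0] acc=72, pass-E 9, pass-S 72
  after 1 — PE[0][1] acc=12, pass-E 3, pass-S 12
  after 2 — PE[0][0] acc=48, pass-E 6, pass-S 48
  after 2 — PE[0][1] acc=36, pass-E 9, pass-S 36
  after 3 — PE[0][0] acc=0, pass-E 0, pass-S 0
  after 3 — PE[0][1] acc=24, pass-E 6, pass-S 24

PE[0][1].acc = 24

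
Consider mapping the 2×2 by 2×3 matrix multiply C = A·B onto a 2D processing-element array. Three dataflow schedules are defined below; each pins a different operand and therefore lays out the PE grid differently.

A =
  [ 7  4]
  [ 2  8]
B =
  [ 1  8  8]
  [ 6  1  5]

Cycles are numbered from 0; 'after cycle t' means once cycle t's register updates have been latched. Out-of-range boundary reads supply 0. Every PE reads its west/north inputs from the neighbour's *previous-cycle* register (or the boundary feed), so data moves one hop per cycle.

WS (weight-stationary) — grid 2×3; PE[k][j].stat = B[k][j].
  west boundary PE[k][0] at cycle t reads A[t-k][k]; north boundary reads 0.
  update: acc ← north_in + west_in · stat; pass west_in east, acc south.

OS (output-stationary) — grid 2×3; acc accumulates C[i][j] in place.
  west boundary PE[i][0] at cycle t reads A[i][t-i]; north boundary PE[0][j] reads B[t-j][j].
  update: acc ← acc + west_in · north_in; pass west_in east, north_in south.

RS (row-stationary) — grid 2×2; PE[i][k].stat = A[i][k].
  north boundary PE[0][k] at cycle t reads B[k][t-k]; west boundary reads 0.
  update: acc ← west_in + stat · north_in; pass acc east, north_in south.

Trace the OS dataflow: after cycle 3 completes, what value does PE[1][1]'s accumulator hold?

OS on a 2×3 grid — tracing PE[1][1] and its feeders:
  t=0 PE[0][1]: acc=0 h=0 v=0
  t=0 PE[1][0]: acc=0 h=0 v=0
  t=0 PE[1][1]: acc=0 h=0 v=0
  t=1 PE[0][1]: acc=56 h=7 v=8
  t=1 PE[1][0]: acc=2 h=2 v=1
  t=1 PE[1][1]: acc=0 h=0 v=0
  t=2 PE[0][1]: acc=60 h=4 v=1
  t=2 PE[1][0]: acc=50 h=8 v=6
  t=2 PE[1][1]: acc=16 h=2 v=8
  t=3 PE[0][1]: acc=60 h=0 v=0
  t=3 PE[1][0]: acc=50 h=0 v=0
  t=3 PE[1][1]: acc=24 h=8 v=1

PE[1][1].acc = 24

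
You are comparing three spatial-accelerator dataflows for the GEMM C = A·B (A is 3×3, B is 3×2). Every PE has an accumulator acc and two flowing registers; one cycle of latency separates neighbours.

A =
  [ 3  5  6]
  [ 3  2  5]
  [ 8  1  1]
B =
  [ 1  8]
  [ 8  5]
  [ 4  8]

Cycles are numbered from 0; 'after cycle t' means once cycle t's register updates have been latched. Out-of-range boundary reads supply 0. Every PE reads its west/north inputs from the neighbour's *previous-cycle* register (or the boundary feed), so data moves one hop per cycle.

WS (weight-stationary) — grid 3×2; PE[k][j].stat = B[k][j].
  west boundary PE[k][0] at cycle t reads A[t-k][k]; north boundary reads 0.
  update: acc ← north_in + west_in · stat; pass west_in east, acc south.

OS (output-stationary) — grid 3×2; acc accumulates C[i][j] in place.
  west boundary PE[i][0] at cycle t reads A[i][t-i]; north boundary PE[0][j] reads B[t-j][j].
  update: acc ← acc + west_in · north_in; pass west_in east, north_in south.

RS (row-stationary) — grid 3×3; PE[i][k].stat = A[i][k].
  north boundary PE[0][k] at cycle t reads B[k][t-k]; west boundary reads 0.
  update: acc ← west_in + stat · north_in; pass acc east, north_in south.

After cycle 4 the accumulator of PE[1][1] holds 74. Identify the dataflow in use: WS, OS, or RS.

Under WS (3×2), PE[1][1]:
  after 0 — PE[1][1] acc=0, pass-E 0, pass-S 0
  after 1 — PE[1][1] acc=0, pass-E 0, pass-S 0
  after 2 — PE[1][1] acc=49, pass-E 5, pass-S 49
  after 3 — PE[1][1] acc=34, pass-E 2, pass-S 34
  after 4 — PE[1][1] acc=69, pass-E 1, pass-S 69
Under OS (3×2), PE[1][1]:
  after 0 — PE[1][1] acc=0, pass-E 0, pass-S 0
  after 1 — PE[1][1] acc=0, pass-E 0, pass-S 0
  after 2 — PE[1][1] acc=24, pass-E 3, pass-S 8
  after 3 — PE[1][1] acc=34, pass-E 2, pass-S 5
  after 4 — PE[1][1] acc=74, pass-E 5, pass-S 8
Under RS (3×3), PE[1][1]:
  after 0 — PE[1][1] acc=0, pass-E 0, pass-S 0
  after 1 — PE[1][1] acc=0, pass-E 0, pass-S 0
  after 2 — PE[1][1] acc=19, pass-E 19, pass-S 8
  after 3 — PE[1][1] acc=34, pass-E 34, pass-S 5
  after 4 — PE[1][1] acc=0, pass-E 0, pass-S 0

dataflow = OS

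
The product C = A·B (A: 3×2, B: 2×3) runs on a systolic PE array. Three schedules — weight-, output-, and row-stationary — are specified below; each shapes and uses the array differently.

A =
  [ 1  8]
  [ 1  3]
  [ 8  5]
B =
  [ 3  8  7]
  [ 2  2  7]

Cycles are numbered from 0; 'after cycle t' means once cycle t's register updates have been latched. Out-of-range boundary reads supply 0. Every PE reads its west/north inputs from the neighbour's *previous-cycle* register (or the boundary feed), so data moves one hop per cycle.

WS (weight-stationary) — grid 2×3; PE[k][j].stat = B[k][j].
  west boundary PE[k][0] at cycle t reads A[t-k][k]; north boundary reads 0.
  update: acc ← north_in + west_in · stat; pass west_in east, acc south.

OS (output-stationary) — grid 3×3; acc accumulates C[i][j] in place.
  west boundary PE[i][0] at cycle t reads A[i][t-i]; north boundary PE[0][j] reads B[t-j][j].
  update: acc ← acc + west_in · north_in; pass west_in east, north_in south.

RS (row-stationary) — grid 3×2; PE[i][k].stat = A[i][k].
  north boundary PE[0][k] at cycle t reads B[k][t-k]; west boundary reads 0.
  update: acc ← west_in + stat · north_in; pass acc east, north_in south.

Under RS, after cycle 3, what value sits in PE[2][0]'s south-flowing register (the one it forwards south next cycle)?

register = 8

Tracing RS — 3×2 array, target PE[2][0]:
  c0 r1c0: 0 / 0 / 0
  c0 r2c0: 0 / 0 / 0
  c1 r1c0: 3 / 3 / 3
  c1 r2c0: 0 / 0 / 0
  c2 r1c0: 8 / 8 / 8
  c2 r2c0: 24 / 24 / 3
  c3 r1c0: 7 / 7 / 7
  c3 r2c0: 64 / 64 / 8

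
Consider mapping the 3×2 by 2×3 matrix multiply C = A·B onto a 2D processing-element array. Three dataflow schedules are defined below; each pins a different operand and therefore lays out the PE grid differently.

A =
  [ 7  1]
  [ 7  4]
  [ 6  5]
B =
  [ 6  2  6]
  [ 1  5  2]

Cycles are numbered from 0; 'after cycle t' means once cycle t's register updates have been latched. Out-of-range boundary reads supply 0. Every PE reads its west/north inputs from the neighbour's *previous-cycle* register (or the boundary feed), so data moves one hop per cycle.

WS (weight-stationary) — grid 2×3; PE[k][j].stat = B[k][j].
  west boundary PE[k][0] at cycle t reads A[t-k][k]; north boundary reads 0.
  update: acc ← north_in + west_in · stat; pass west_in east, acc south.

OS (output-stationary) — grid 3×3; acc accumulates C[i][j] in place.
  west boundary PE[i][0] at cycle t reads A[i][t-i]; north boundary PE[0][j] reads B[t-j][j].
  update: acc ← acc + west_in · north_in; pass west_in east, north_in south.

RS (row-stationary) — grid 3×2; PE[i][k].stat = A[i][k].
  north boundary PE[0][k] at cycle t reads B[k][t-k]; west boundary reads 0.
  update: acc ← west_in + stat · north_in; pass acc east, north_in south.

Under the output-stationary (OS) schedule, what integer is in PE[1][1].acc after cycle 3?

PE[1][1].acc = 34

Tracing OS — 3×3 array, target PE[1][1]:
  t=0 PE[0][1]: acc=0 h=0 v=0
  t=0 PE[1][0]: acc=0 h=0 v=0
  t=0 PE[1][1]: acc=0 h=0 v=0
  t=1 PE[0][1]: acc=14 h=7 v=2
  t=1 PE[1][0]: acc=42 h=7 v=6
  t=1 PE[1][1]: acc=0 h=0 v=0
  t=2 PE[0][1]: acc=19 h=1 v=5
  t=2 PE[1][0]: acc=46 h=4 v=1
  t=2 PE[1][1]: acc=14 h=7 v=2
  t=3 PE[0][1]: acc=19 h=0 v=0
  t=3 PE[1][0]: acc=46 h=0 v=0
  t=3 PE[1][1]: acc=34 h=4 v=5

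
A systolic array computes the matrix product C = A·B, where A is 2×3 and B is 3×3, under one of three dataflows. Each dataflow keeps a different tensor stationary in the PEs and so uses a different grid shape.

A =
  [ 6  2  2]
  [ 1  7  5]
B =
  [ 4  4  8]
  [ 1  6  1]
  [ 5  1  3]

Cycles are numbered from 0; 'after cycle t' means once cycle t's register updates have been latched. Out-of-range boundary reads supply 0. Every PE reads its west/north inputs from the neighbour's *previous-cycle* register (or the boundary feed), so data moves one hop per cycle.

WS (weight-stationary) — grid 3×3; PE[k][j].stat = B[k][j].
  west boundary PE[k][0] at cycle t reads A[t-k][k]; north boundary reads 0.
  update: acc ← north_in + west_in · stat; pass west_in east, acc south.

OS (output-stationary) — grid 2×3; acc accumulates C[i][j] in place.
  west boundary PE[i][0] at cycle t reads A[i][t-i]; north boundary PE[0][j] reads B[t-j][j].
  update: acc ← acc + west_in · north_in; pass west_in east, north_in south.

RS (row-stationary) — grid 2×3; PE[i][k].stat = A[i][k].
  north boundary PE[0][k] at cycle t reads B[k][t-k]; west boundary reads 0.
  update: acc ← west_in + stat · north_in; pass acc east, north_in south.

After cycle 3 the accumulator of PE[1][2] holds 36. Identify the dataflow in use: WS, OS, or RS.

dataflow = RS

WS [3×3] PE[1][2] across cycles:
  [0] (1,2) acc=0 (h:0 v:0)
  [1] (1,2) acc=0 (h:0 v:0)
  [2] (1,2) acc=0 (h:0 v:0)
  [3] (1,2) acc=50 (h:2 v:50)
OS [2×3] PE[1][2] across cycles:
  [0] (1,2) acc=0 (h:0 v:0)
  [1] (1,2) acc=0 (h:0 v:0)
  [2] (1,2) acc=0 (h:0 v:0)
  [3] (1,2) acc=8 (h:1 v:8)
RS [2×3] PE[1][2] across cycles:
  [0] (1,2) acc=0 (h:0 v:0)
  [1] (1,2) acc=0 (h:0 v:0)
  [2] (1,2) acc=0 (h:0 v:0)
  [3] (1,2) acc=36 (h:36 v:5)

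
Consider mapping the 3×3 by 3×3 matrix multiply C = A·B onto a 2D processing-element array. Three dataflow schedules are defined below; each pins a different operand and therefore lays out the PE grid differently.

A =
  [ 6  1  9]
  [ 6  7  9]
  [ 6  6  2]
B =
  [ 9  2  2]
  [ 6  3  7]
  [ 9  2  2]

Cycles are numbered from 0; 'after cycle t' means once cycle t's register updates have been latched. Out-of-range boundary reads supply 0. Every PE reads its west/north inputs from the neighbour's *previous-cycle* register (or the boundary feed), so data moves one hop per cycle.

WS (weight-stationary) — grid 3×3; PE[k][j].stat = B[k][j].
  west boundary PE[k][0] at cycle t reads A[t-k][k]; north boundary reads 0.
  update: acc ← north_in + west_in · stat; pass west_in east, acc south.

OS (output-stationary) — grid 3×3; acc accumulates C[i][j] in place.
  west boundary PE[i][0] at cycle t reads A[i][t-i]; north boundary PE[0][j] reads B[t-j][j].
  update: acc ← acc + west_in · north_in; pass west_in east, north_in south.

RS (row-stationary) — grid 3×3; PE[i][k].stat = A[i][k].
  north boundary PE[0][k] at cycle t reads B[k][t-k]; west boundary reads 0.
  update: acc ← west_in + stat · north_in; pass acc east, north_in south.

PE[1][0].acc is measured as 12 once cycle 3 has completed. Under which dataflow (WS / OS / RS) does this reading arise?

— WS: 3×3; PE[1][0] trace:
  step 0 · PE1,0: acc=0; fwd→0 fwd↓0
  step 1 · PE1,0: acc=60; fwd→1 fwd↓60
  step 2 · PE1,0: acc=96; fwd→7 fwd↓96
  step 3 · PE1,0: acc=90; fwd→6 fwd↓90
— OS: 3×3; PE[1][0] trace:
  step 0 · PE1,0: acc=0; fwd→0 fwd↓0
  step 1 · PE1,0: acc=54; fwd→6 fwd↓9
  step 2 · PE1,0: acc=96; fwd→7 fwd↓6
  step 3 · PE1,0: acc=177; fwd→9 fwd↓9
— RS: 3×3; PE[1][0] trace:
  step 0 · PE1,0: acc=0; fwd→0 fwd↓0
  step 1 · PE1,0: acc=54; fwd→54 fwd↓9
  step 2 · PE1,0: acc=12; fwd→12 fwd↓2
  step 3 · PE1,0: acc=12; fwd→12 fwd↓2

dataflow = RS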